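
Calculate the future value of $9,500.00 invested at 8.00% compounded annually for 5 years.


Compound interest formula: A = P(1 + r/n)^(nt)
A = $9,500.00 × (1 + 0.08/1)^(1 × 5)
Growth factor: (1 + 0.08/1)^5 = 1.469328
A = $9,500.00 × 1.469328
A = $13,958.62

A = P(1 + r/n)^(nt) = $13,958.62


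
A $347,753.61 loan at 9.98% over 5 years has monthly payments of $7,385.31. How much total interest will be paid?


Total paid over the life of the loan = PMT × n.
Total paid = $7,385.31 × 60 = $443,118.60
Total interest = total paid − principal = $443,118.60 − $347,753.61 = $95,364.99

Total interest = (PMT × n) - PV = $95,364.99


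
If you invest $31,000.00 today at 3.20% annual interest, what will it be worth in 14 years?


Future value formula: FV = PV × (1 + r)^t
FV = $31,000.00 × (1 + 0.032)^14
FV = $31,000.00 × 1.5542317
FV = $48,181.18

FV = PV × (1 + r)^t = $48,181.18


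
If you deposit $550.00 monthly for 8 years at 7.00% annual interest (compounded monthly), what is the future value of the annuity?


Future value of an ordinary annuity: FV = PMT × ((1 + r)^n − 1) / r
Monthly rate r = 0.07/12 ≈ 0.00583333, n = 96
FV = $550.00 × ((1 + 0.07/12)^96 − 1) / (0.07/12)
FV = $550.00 × 128.198821
FV = $70,509.35

FV = PMT × ((1+r)^n - 1)/r = $70,509.35


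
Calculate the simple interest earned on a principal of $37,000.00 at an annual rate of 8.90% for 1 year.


Simple interest formula: I = P × r × t
I = $37,000.00 × 0.089 × 1
I = $3,293.00

I = P × r × t = $3,293.00


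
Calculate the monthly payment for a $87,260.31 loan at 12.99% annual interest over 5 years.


Loan payment formula: PMT = PV × r / (1 − (1 + r)^(−n))
Monthly rate r = 0.1299/12 = 0.010825, n = 60 months
Denominator: 1 − (1 + 0.1299/12)^(−60) = 0.475867
PMT = $87,260.31 × (0.1299/12) / 0.475867
PMT = $1,984.99 per month

PMT = PV × r / (1-(1+r)^(-n)) = $1,984.99/month


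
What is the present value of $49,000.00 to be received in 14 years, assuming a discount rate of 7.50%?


Present value formula: PV = FV / (1 + r)^t
PV = $49,000.00 / (1 + 0.075)^14
PV = $49,000.00 / 2.752444
PV = $17,802.36

PV = FV / (1 + r)^t = $17,802.36


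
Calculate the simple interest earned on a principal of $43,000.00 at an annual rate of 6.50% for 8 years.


Simple interest formula: I = P × r × t
I = $43,000.00 × 0.065 × 8
I = $22,360.00

I = P × r × t = $22,360.00


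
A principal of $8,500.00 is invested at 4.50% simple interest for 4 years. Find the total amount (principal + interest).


Total amount formula: A = P(1 + rt) = P + P·r·t
Interest: I = P × r × t = $8,500.00 × 0.045 × 4 = $1,530.00
A = P + I = $8,500.00 + $1,530.00 = $10,030.00

A = P + I = P(1 + rt) = $10,030.00


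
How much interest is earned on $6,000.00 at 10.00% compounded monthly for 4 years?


Compound interest earned = final amount − principal.
A = P(1 + r/n)^(nt) = $6,000.00 × (1 + 0.1/12)^(12 × 4) = $8,936.12
Interest = A − P = $8,936.12 − $6,000.00 = $2,936.12

Interest = A - P = $2,936.12


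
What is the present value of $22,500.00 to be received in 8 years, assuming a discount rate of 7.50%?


Present value formula: PV = FV / (1 + r)^t
PV = $22,500.00 / (1 + 0.075)^8
PV = $22,500.00 / 1.783478
PV = $12,615.80

PV = FV / (1 + r)^t = $12,615.80


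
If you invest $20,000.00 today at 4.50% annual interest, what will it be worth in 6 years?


Future value formula: FV = PV × (1 + r)^t
FV = $20,000.00 × (1 + 0.045)^6
FV = $20,000.00 × 1.302260
FV = $26,045.20

FV = PV × (1 + r)^t = $26,045.20


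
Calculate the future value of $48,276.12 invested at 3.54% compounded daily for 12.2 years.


Compound interest formula: A = P(1 + r/n)^(nt)
A = $48,276.12 × (1 + 0.0354/365)^(365 × 12.2)
Growth factor: (1 + 0.0354/365)^4453 = 1.540118
A = $48,276.12 × 1.540118
A = $74,350.92

A = P(1 + r/n)^(nt) = $74,350.92


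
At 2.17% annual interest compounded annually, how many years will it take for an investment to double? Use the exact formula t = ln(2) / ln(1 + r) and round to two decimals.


Doubling condition: (1 + r)^t = 2
Take ln of both sides: t × ln(1 + r) = ln(2)
t = ln(2) / ln(1 + r)
t = 0.693147 / 0.021468
t = 32.29

t = ln(2) / ln(1 + r) = 32.29 years


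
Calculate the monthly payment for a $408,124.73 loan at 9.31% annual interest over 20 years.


Loan payment formula: PMT = PV × r / (1 − (1 + r)^(−n))
Monthly rate r = 0.0931/12 ≈ 0.00775833, n = 240 months
Denominator: 1 − (1 + 0.0931/12)^(−240) = 0.843518
PMT = $408,124.73 × (0.0931/12) / 0.843518
PMT = $3,753.76 per month

PMT = PV × r / (1-(1+r)^(-n)) = $3,753.76/month


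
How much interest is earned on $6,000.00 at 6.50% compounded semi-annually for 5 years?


Compound interest earned = final amount − principal.
A = P(1 + r/n)^(nt) = $6,000.00 × (1 + 0.065/2)^(2 × 5) = $8,261.37
Interest = A − P = $8,261.37 − $6,000.00 = $2,261.37

Interest = A - P = $2,261.37


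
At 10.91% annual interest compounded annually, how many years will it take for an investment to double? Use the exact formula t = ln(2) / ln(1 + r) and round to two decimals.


Doubling condition: (1 + r)^t = 2
Take ln of both sides: t × ln(1 + r) = ln(2)
t = ln(2) / ln(1 + r)
t = 0.693147 / 0.103549
t = 6.69

t = ln(2) / ln(1 + r) = 6.69 years


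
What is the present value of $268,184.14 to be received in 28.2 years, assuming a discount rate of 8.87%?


Present value formula: PV = FV / (1 + r)^t
PV = $268,184.14 / (1 + 0.0887)^28.2
PV = $268,184.14 / 10.985299
PV = $24,413.00

PV = FV / (1 + r)^t = $24,413.00


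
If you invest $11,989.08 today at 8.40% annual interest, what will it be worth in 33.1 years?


Future value formula: FV = PV × (1 + r)^t
FV = $11,989.08 × (1 + 0.084)^33.1
FV = $11,989.08 × 14.4367435
FV = $173,083.27

FV = PV × (1 + r)^t = $173,083.27


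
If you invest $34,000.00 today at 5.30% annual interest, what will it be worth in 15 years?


Future value formula: FV = PV × (1 + r)^t
FV = $34,000.00 × (1 + 0.053)^15
FV = $34,000.00 × 2.1698293
FV = $73,774.20

FV = PV × (1 + r)^t = $73,774.20


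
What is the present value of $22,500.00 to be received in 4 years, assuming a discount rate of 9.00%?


Present value formula: PV = FV / (1 + r)^t
PV = $22,500.00 / (1 + 0.09)^4
PV = $22,500.00 / 1.4115816
PV = $15,939.57

PV = FV / (1 + r)^t = $15,939.57


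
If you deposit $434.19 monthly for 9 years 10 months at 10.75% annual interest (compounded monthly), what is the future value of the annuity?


Future value of an ordinary annuity: FV = PMT × ((1 + r)^n − 1) / r
Monthly rate r = 0.1075/12 ≈ 0.00895833, n = 118
FV = $434.19 × ((1 + 0.1075/12)^118 − 1) / (0.1075/12)
FV = $434.19 × 208.124718
FV = $90,365.67

FV = PMT × ((1+r)^n - 1)/r = $90,365.67


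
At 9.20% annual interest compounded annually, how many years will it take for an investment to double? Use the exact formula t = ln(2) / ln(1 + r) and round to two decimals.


Doubling condition: (1 + r)^t = 2
Take ln of both sides: t × ln(1 + r) = ln(2)
t = ln(2) / ln(1 + r)
t = 0.693147 / 0.088011
t = 7.88

t = ln(2) / ln(1 + r) = 7.88 years


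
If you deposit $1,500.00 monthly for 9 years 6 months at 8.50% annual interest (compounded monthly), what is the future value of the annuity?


Future value of an ordinary annuity: FV = PMT × ((1 + r)^n − 1) / r
Monthly rate r = 0.085/12 ≈ 0.00708333, n = 114
FV = $1,500.00 × ((1 + 0.085/12)^114 − 1) / (0.085/12)
FV = $1,500.00 × 174.483064
FV = $261,724.60

FV = PMT × ((1+r)^n - 1)/r = $261,724.60


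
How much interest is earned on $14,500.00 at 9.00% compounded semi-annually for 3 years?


Compound interest earned = final amount − principal.
A = P(1 + r/n)^(nt) = $14,500.00 × (1 + 0.09/2)^(2 × 3) = $18,882.77
Interest = A − P = $18,882.77 − $14,500.00 = $4,382.77

Interest = A - P = $4,382.77


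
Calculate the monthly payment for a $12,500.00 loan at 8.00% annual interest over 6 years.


Loan payment formula: PMT = PV × r / (1 − (1 + r)^(−n))
Monthly rate r = 0.08/12 ≈ 0.00666667, n = 72 months
Denominator: 1 − (1 + 0.08/12)^(−72) = 0.380230
PMT = $12,500.00 × (0.08/12) / 0.380230
PMT = $219.17 per month

PMT = PV × r / (1-(1+r)^(-n)) = $219.17/month


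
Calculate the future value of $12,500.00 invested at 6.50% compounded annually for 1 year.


Compound interest formula: A = P(1 + r/n)^(nt)
A = $12,500.00 × (1 + 0.065/1)^(1 × 1)
Growth factor: (1 + 0.065/1)^1 = 1.065000
A = $12,500.00 × 1.065000
A = $13,312.50

A = P(1 + r/n)^(nt) = $13,312.50


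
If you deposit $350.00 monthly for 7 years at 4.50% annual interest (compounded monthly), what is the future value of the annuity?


Future value of an ordinary annuity: FV = PMT × ((1 + r)^n − 1) / r
Monthly rate r = 0.045/12 = 0.00375, n = 84
FV = $350.00 × ((1 + 0.045/12)^84 − 1) / (0.045/12)
FV = $350.00 × 98.520602
FV = $34,482.21

FV = PMT × ((1+r)^n - 1)/r = $34,482.21


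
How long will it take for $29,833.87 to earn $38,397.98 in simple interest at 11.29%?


Rearrange the simple interest formula for t:
I = P × r × t  ⇒  t = I / (P × r)
t = $38,397.98 / ($29,833.87 × 0.1129)
t = 11.4

t = I/(P×r) = 11.4 years


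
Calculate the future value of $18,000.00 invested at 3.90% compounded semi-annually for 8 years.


Compound interest formula: A = P(1 + r/n)^(nt)
A = $18,000.00 × (1 + 0.039/2)^(2 × 8)
Growth factor: (1 + 0.039/2)^16 = 1.3620583
A = $18,000.00 × 1.3620583
A = $24,517.05

A = P(1 + r/n)^(nt) = $24,517.05


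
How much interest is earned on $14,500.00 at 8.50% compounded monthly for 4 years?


Compound interest earned = final amount − principal.
A = P(1 + r/n)^(nt) = $14,500.00 × (1 + 0.085/12)^(12 × 4) = $20,347.34
Interest = A − P = $20,347.34 − $14,500.00 = $5,847.34

Interest = A - P = $5,847.34


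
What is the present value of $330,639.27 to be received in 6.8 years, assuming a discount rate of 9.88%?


Present value formula: PV = FV / (1 + r)^t
PV = $330,639.27 / (1 + 0.0988)^6.8
PV = $330,639.27 / 1.8977842
PV = $174,223.85

PV = FV / (1 + r)^t = $174,223.85


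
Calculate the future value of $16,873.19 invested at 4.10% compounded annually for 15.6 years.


Compound interest formula: A = P(1 + r/n)^(nt)
A = $16,873.19 × (1 + 0.041/1)^(1 × 15.6)
Growth factor: (1 + 0.041/1)^15.6 = 1.871679
A = $16,873.19 × 1.871679
A = $31,581.20

A = P(1 + r/n)^(nt) = $31,581.20


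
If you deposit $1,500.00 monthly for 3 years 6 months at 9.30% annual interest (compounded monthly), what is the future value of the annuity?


Future value of an ordinary annuity: FV = PMT × ((1 + r)^n − 1) / r
Monthly rate r = 0.093/12 = 0.00775, n = 42
FV = $1,500.00 × ((1 + 0.093/12)^42 − 1) / (0.093/12)
FV = $1,500.00 × 49.417591
FV = $74,126.39

FV = PMT × ((1+r)^n - 1)/r = $74,126.39


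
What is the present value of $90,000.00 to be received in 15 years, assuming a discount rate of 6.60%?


Present value formula: PV = FV / (1 + r)^t
PV = $90,000.00 / (1 + 0.066)^15
PV = $90,000.00 / 2.608303
PV = $34,505.19

PV = FV / (1 + r)^t = $34,505.19


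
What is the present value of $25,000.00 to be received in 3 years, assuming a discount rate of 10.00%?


Present value formula: PV = FV / (1 + r)^t
PV = $25,000.00 / (1 + 0.1)^3
PV = $25,000.00 / 1.331000
PV = $18,782.87

PV = FV / (1 + r)^t = $18,782.87


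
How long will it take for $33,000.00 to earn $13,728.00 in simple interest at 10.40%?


Rearrange the simple interest formula for t:
I = P × r × t  ⇒  t = I / (P × r)
t = $13,728.00 / ($33,000.00 × 0.104)
t = 4

t = I/(P×r) = 4 years


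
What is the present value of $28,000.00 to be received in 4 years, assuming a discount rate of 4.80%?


Present value formula: PV = FV / (1 + r)^t
PV = $28,000.00 / (1 + 0.048)^4
PV = $28,000.00 / 1.2062717
PV = $23,212.02

PV = FV / (1 + r)^t = $23,212.02


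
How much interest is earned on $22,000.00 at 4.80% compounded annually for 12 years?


Compound interest earned = final amount − principal.
A = P(1 + r/n)^(nt) = $22,000.00 × (1 + 0.048/1)^(1 × 12) = $38,615.18
Interest = A − P = $38,615.18 − $22,000.00 = $16,615.18

Interest = A - P = $16,615.18


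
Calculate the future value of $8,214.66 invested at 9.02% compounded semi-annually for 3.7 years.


Compound interest formula: A = P(1 + r/n)^(nt)
A = $8,214.66 × (1 + 0.0902/2)^(2 × 3.7)
Growth factor: (1 + 0.0902/2)^7.4 = 1.3860155
A = $8,214.66 × 1.3860155
A = $11,385.65

A = P(1 + r/n)^(nt) = $11,385.65


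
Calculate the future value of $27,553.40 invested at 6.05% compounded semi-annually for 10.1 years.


Compound interest formula: A = P(1 + r/n)^(nt)
A = $27,553.40 × (1 + 0.0605/2)^(2 × 10.1)
Growth factor: (1 + 0.0605/2)^20.2 = 1.8257487
A = $27,553.40 × 1.8257487
A = $50,305.58

A = P(1 + r/n)^(nt) = $50,305.58


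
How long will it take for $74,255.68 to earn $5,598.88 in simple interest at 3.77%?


Rearrange the simple interest formula for t:
I = P × r × t  ⇒  t = I / (P × r)
t = $5,598.88 / ($74,255.68 × 0.0377)
t = 2

t = I/(P×r) = 2 years


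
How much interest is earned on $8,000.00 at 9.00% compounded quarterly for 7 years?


Compound interest earned = final amount − principal.
A = P(1 + r/n)^(nt) = $8,000.00 × (1 + 0.09/4)^(4 × 7) = $14,916.36
Interest = A − P = $14,916.36 − $8,000.00 = $6,916.36

Interest = A - P = $6,916.36


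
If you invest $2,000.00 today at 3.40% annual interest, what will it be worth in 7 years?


Future value formula: FV = PV × (1 + r)^t
FV = $2,000.00 × (1 + 0.034)^7
FV = $2,000.00 × 1.263699
FV = $2,527.40

FV = PV × (1 + r)^t = $2,527.40


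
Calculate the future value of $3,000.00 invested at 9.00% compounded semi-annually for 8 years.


Compound interest formula: A = P(1 + r/n)^(nt)
A = $3,000.00 × (1 + 0.09/2)^(2 × 8)
Growth factor: (1 + 0.09/2)^16 = 2.022370
A = $3,000.00 × 2.022370
A = $6,067.11

A = P(1 + r/n)^(nt) = $6,067.11


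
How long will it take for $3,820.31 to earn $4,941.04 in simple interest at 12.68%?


Rearrange the simple interest formula for t:
I = P × r × t  ⇒  t = I / (P × r)
t = $4,941.04 / ($3,820.31 × 0.1268)
t = 10.2

t = I/(P×r) = 10.2 years


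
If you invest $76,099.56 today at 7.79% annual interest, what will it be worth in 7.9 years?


Future value formula: FV = PV × (1 + r)^t
FV = $76,099.56 × (1 + 0.0779)^7.9
FV = $76,099.56 × 1.8087141
FV = $137,642.35

FV = PV × (1 + r)^t = $137,642.35


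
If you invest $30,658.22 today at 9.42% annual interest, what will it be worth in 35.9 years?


Future value formula: FV = PV × (1 + r)^t
FV = $30,658.22 × (1 + 0.0942)^35.9
FV = $30,658.22 × 25.3263092
FV = $776,459.56

FV = PV × (1 + r)^t = $776,459.56


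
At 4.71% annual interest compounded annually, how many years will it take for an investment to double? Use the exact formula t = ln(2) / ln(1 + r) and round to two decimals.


Doubling condition: (1 + r)^t = 2
Take ln of both sides: t × ln(1 + r) = ln(2)
t = ln(2) / ln(1 + r)
t = 0.693147 / 0.046024
t = 15.06

t = ln(2) / ln(1 + r) = 15.06 years


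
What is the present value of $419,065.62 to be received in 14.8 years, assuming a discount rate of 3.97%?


Present value formula: PV = FV / (1 + r)^t
PV = $419,065.62 / (1 + 0.0397)^14.8
PV = $419,065.62 / 1.7792585
PV = $235,528.24

PV = FV / (1 + r)^t = $235,528.24


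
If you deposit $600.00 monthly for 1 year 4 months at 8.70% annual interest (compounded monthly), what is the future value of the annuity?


Future value of an ordinary annuity: FV = PMT × ((1 + r)^n − 1) / r
Monthly rate r = 0.087/12 = 0.00725, n = 16
FV = $600.00 × ((1 + 0.087/12)^16 − 1) / (0.087/12)
FV = $600.00 × 16.900141
FV = $10,140.08

FV = PMT × ((1+r)^n - 1)/r = $10,140.08


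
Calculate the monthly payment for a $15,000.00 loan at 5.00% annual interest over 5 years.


Loan payment formula: PMT = PV × r / (1 − (1 + r)^(−n))
Monthly rate r = 0.05/12 ≈ 0.00416667, n = 60 months
Denominator: 1 − (1 + 0.05/12)^(−60) = 0.220795
PMT = $15,000.00 × (0.05/12) / 0.220795
PMT = $283.07 per month

PMT = PV × r / (1-(1+r)^(-n)) = $283.07/month


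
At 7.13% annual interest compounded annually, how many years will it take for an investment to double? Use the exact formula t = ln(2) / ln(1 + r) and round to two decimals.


Doubling condition: (1 + r)^t = 2
Take ln of both sides: t × ln(1 + r) = ln(2)
t = ln(2) / ln(1 + r)
t = 0.693147 / 0.068873
t = 10.06

t = ln(2) / ln(1 + r) = 10.06 years


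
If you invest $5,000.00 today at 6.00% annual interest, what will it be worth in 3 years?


Future value formula: FV = PV × (1 + r)^t
FV = $5,000.00 × (1 + 0.06)^3
FV = $5,000.00 × 1.191016
FV = $5,955.08

FV = PV × (1 + r)^t = $5,955.08


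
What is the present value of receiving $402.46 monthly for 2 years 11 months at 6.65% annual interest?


Present value of an ordinary annuity: PV = PMT × (1 − (1 + r)^(−n)) / r
Monthly rate r = 0.0665/12 ≈ 0.00554167, n = 35
PV = $402.46 × (1 − (1 + 0.0665/12)^(−35)) / (0.0665/12)
PV = $402.46 × 31.735329
PV = $12,772.20

PV = PMT × (1-(1+r)^(-n))/r = $12,772.20


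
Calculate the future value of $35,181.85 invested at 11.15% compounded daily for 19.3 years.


Compound interest formula: A = P(1 + r/n)^(nt)
A = $35,181.85 × (1 + 0.1115/365)^(365 × 19.3)
Growth factor: (1 + 0.1115/365)^7044.5 = 8.598789
A = $35,181.85 × 8.598789
A = $302,521.30

A = P(1 + r/n)^(nt) = $302,521.30


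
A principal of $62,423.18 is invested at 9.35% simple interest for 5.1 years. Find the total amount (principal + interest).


Total amount formula: A = P(1 + rt) = P + P·r·t
Interest: I = P × r × t = $62,423.18 × 0.0935 × 5.1 = $29,766.49
A = P + I = $62,423.18 + $29,766.49 = $92,189.67

A = P + I = P(1 + rt) = $92,189.67


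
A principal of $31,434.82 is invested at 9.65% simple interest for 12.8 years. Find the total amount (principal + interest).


Total amount formula: A = P(1 + rt) = P + P·r·t
Interest: I = P × r × t = $31,434.82 × 0.0965 × 12.8 = $38,828.29
A = P + I = $31,434.82 + $38,828.29 = $70,263.11

A = P + I = P(1 + rt) = $70,263.11


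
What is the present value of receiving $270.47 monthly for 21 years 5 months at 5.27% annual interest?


Present value of an ordinary annuity: PV = PMT × (1 − (1 + r)^(−n)) / r
Monthly rate r = 0.0527/12 ≈ 0.00439167, n = 257
PV = $270.47 × (1 − (1 + 0.0527/12)^(−257)) / (0.0527/12)
PV = $270.47 × 153.867037
PV = $41,616.42

PV = PMT × (1-(1+r)^(-n))/r = $41,616.42


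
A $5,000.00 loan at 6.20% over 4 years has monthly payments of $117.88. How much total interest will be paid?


Total paid over the life of the loan = PMT × n.
Total paid = $117.88 × 48 = $5,658.24
Total interest = total paid − principal = $5,658.24 − $5,000.00 = $658.24

Total interest = (PMT × n) - PV = $658.24


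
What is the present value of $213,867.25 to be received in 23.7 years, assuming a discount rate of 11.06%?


Present value formula: PV = FV / (1 + r)^t
PV = $213,867.25 / (1 + 0.1106)^23.7
PV = $213,867.25 / 12.014806
PV = $17,800.31

PV = FV / (1 + r)^t = $17,800.31


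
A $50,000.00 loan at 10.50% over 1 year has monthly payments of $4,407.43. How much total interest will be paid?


Total paid over the life of the loan = PMT × n.
Total paid = $4,407.43 × 12 = $52,889.16
Total interest = total paid − principal = $52,889.16 − $50,000.00 = $2,889.16

Total interest = (PMT × n) - PV = $2,889.16


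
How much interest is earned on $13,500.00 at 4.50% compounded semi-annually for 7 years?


Compound interest earned = final amount − principal.
A = P(1 + r/n)^(nt) = $13,500.00 × (1 + 0.045/2)^(2 × 7) = $18,434.03
Interest = A − P = $18,434.03 − $13,500.00 = $4,934.03

Interest = A - P = $4,934.03


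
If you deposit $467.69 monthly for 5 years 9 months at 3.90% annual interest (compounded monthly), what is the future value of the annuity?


Future value of an ordinary annuity: FV = PMT × ((1 + r)^n − 1) / r
Monthly rate r = 0.039/12 = 0.00325, n = 69
FV = $467.69 × ((1 + 0.039/12)^69 − 1) / (0.039/12)
FV = $467.69 × 77.208887
FV = $36,109.82

FV = PMT × ((1+r)^n - 1)/r = $36,109.82


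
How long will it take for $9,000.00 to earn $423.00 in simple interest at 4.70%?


Rearrange the simple interest formula for t:
I = P × r × t  ⇒  t = I / (P × r)
t = $423.00 / ($9,000.00 × 0.047)
t = 1

t = I/(P×r) = 1 year


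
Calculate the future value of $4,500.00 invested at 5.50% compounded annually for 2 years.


Compound interest formula: A = P(1 + r/n)^(nt)
A = $4,500.00 × (1 + 0.055/1)^(1 × 2)
Growth factor: (1 + 0.055/1)^2 = 1.113025
A = $4,500.00 × 1.113025
A = $5,008.61

A = P(1 + r/n)^(nt) = $5,008.61


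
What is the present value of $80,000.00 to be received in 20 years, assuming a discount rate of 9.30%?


Present value formula: PV = FV / (1 + r)^t
PV = $80,000.00 / (1 + 0.093)^20
PV = $80,000.00 / 5.921111
PV = $13,510.98

PV = FV / (1 + r)^t = $13,510.98


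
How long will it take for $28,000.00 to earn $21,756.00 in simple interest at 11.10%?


Rearrange the simple interest formula for t:
I = P × r × t  ⇒  t = I / (P × r)
t = $21,756.00 / ($28,000.00 × 0.111)
t = 7

t = I/(P×r) = 7 years


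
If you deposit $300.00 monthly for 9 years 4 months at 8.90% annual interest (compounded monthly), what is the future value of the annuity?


Future value of an ordinary annuity: FV = PMT × ((1 + r)^n − 1) / r
Monthly rate r = 0.089/12 ≈ 0.00741667, n = 112
FV = $300.00 × ((1 + 0.089/12)^112 − 1) / (0.089/12)
FV = $300.00 × 173.639276
FV = $52,091.78

FV = PMT × ((1+r)^n - 1)/r = $52,091.78


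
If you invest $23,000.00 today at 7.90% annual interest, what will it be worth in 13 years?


Future value formula: FV = PV × (1 + r)^t
FV = $23,000.00 × (1 + 0.079)^13
FV = $23,000.00 × 2.6870688
FV = $61,802.58

FV = PV × (1 + r)^t = $61,802.58


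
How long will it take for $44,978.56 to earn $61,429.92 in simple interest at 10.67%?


Rearrange the simple interest formula for t:
I = P × r × t  ⇒  t = I / (P × r)
t = $61,429.92 / ($44,978.56 × 0.1067)
t = 12.8

t = I/(P×r) = 12.8 years


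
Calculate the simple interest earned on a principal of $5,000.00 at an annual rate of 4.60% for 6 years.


Simple interest formula: I = P × r × t
I = $5,000.00 × 0.046 × 6
I = $1,380.00

I = P × r × t = $1,380.00


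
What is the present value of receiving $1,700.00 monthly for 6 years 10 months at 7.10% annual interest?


Present value of an ordinary annuity: PV = PMT × (1 − (1 + r)^(−n)) / r
Monthly rate r = 0.071/12 ≈ 0.00591667, n = 82
PV = $1,700.00 × (1 − (1 + 0.071/12)^(−82)) / (0.071/12)
PV = $1,700.00 × 64.821076
PV = $110,195.83

PV = PMT × (1-(1+r)^(-n))/r = $110,195.83


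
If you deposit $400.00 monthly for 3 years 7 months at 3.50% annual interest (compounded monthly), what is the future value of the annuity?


Future value of an ordinary annuity: FV = PMT × ((1 + r)^n − 1) / r
Monthly rate r = 0.035/12 ≈ 0.00291667, n = 43
FV = $400.00 × ((1 + 0.035/12)^43 − 1) / (0.035/12)
FV = $400.00 × 45.741867
FV = $18,296.75

FV = PMT × ((1+r)^n - 1)/r = $18,296.75


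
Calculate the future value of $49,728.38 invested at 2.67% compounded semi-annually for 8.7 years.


Compound interest formula: A = P(1 + r/n)^(nt)
A = $49,728.38 × (1 + 0.0267/2)^(2 × 8.7)
Growth factor: (1 + 0.0267/2)^17.4 = 1.25954825
A = $49,728.38 × 1.25954825
A = $62,635.29

A = P(1 + r/n)^(nt) = $62,635.29


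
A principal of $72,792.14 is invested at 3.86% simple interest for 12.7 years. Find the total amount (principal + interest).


Total amount formula: A = P(1 + rt) = P + P·r·t
Interest: I = P × r × t = $72,792.14 × 0.0386 × 12.7 = $35,684.16
A = P + I = $72,792.14 + $35,684.16 = $108,476.30

A = P + I = P(1 + rt) = $108,476.30


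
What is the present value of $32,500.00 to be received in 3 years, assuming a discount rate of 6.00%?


Present value formula: PV = FV / (1 + r)^t
PV = $32,500.00 / (1 + 0.06)^3
PV = $32,500.00 / 1.191016
PV = $27,287.63

PV = FV / (1 + r)^t = $27,287.63


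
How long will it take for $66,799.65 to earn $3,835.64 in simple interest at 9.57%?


Rearrange the simple interest formula for t:
I = P × r × t  ⇒  t = I / (P × r)
t = $3,835.64 / ($66,799.65 × 0.0957)
t = 0.6

t = I/(P×r) = 0.6 years


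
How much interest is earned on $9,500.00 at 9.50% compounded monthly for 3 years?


Compound interest earned = final amount − principal.
A = P(1 + r/n)^(nt) = $9,500.00 × (1 + 0.095/12)^(12 × 3) = $12,618.57
Interest = A − P = $12,618.57 − $9,500.00 = $3,118.57

Interest = A - P = $3,118.57


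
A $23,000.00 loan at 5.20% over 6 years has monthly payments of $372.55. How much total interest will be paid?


Total paid over the life of the loan = PMT × n.
Total paid = $372.55 × 72 = $26,823.60
Total interest = total paid − principal = $26,823.60 − $23,000.00 = $3,823.60

Total interest = (PMT × n) - PV = $3,823.60


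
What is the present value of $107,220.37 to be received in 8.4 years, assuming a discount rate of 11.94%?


Present value formula: PV = FV / (1 + r)^t
PV = $107,220.37 / (1 + 0.1194)^8.4
PV = $107,220.37 / 2.579150
PV = $41,571.98

PV = FV / (1 + r)^t = $41,571.98


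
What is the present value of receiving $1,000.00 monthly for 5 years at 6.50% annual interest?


Present value of an ordinary annuity: PV = PMT × (1 − (1 + r)^(−n)) / r
Monthly rate r = 0.065/12 ≈ 0.00541667, n = 60
PV = $1,000.00 × (1 − (1 + 0.065/12)^(−60)) / (0.065/12)
PV = $1,000.00 × 51.108680
PV = $51,108.68

PV = PMT × (1-(1+r)^(-n))/r = $51,108.68


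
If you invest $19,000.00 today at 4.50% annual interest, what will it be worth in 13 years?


Future value formula: FV = PV × (1 + r)^t
FV = $19,000.00 × (1 + 0.045)^13
FV = $19,000.00 × 1.7721961
FV = $33,671.73

FV = PV × (1 + r)^t = $33,671.73


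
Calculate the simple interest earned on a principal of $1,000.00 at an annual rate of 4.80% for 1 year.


Simple interest formula: I = P × r × t
I = $1,000.00 × 0.048 × 1
I = $48.00

I = P × r × t = $48.00


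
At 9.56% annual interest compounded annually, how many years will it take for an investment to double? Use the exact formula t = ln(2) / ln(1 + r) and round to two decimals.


Doubling condition: (1 + r)^t = 2
Take ln of both sides: t × ln(1 + r) = ln(2)
t = ln(2) / ln(1 + r)
t = 0.693147 / 0.091302
t = 7.59

t = ln(2) / ln(1 + r) = 7.59 years


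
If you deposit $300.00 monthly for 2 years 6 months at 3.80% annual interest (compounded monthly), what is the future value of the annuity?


Future value of an ordinary annuity: FV = PMT × ((1 + r)^n − 1) / r
Monthly rate r = 0.038/12 ≈ 0.00316667, n = 30
FV = $300.00 × ((1 + 0.038/12)^30 − 1) / (0.038/12)
FV = $300.00 × 31.419098
FV = $9,425.73

FV = PMT × ((1+r)^n - 1)/r = $9,425.73


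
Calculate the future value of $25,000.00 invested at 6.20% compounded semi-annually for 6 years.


Compound interest formula: A = P(1 + r/n)^(nt)
A = $25,000.00 × (1 + 0.062/2)^(2 × 6)
Growth factor: (1 + 0.062/2)^12 = 1.4424607
A = $25,000.00 × 1.4424607
A = $36,061.52

A = P(1 + r/n)^(nt) = $36,061.52


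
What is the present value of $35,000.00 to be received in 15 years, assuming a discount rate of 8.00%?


Present value formula: PV = FV / (1 + r)^t
PV = $35,000.00 / (1 + 0.08)^15
PV = $35,000.00 / 3.172169
PV = $11,033.46

PV = FV / (1 + r)^t = $11,033.46


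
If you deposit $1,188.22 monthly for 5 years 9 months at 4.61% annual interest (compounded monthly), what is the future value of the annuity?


Future value of an ordinary annuity: FV = PMT × ((1 + r)^n − 1) / r
Monthly rate r = 0.0461/12 ≈ 0.00384167, n = 69
FV = $1,188.22 × ((1 + 0.0461/12)^69 − 1) / (0.0461/12)
FV = $1,188.22 × 78.837368
FV = $93,676.14

FV = PMT × ((1+r)^n - 1)/r = $93,676.14


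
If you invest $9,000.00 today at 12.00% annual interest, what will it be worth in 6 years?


Future value formula: FV = PV × (1 + r)^t
FV = $9,000.00 × (1 + 0.12)^6
FV = $9,000.00 × 1.9738227
FV = $17,764.40

FV = PV × (1 + r)^t = $17,764.40


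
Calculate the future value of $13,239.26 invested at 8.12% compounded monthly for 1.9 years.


Compound interest formula: A = P(1 + r/n)^(nt)
A = $13,239.26 × (1 + 0.0812/12)^(12 × 1.9)
Growth factor: (1 + 0.0812/12)^22.8 = 1.1662114
A = $13,239.26 × 1.1662114
A = $15,439.78

A = P(1 + r/n)^(nt) = $15,439.78


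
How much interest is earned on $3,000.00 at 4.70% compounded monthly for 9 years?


Compound interest earned = final amount − principal.
A = P(1 + r/n)^(nt) = $3,000.00 × (1 + 0.047/12)^(12 × 9) = $4,575.82
Interest = A − P = $4,575.82 − $3,000.00 = $1,575.82

Interest = A - P = $1,575.82


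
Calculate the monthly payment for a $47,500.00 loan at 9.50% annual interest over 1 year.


Loan payment formula: PMT = PV × r / (1 − (1 + r)^(−n))
Monthly rate r = 0.095/12 ≈ 0.00791667, n = 12 months
Denominator: 1 − (1 + 0.095/12)^(−12) = 0.0902868
PMT = $47,500.00 × (0.095/12) / 0.0902868
PMT = $4,164.97 per month

PMT = PV × r / (1-(1+r)^(-n)) = $4,164.97/month


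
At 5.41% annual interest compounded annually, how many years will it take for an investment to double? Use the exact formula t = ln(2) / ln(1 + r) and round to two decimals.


Doubling condition: (1 + r)^t = 2
Take ln of both sides: t × ln(1 + r) = ln(2)
t = ln(2) / ln(1 + r)
t = 0.693147 / 0.052687
t = 13.16

t = ln(2) / ln(1 + r) = 13.16 years


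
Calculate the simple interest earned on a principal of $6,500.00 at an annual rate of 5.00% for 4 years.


Simple interest formula: I = P × r × t
I = $6,500.00 × 0.05 × 4
I = $1,300.00

I = P × r × t = $1,300.00


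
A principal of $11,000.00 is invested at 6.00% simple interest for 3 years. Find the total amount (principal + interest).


Total amount formula: A = P(1 + rt) = P + P·r·t
Interest: I = P × r × t = $11,000.00 × 0.06 × 3 = $1,980.00
A = P + I = $11,000.00 + $1,980.00 = $12,980.00

A = P + I = P(1 + rt) = $12,980.00


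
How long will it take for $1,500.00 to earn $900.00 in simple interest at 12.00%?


Rearrange the simple interest formula for t:
I = P × r × t  ⇒  t = I / (P × r)
t = $900.00 / ($1,500.00 × 0.12)
t = 5

t = I/(P×r) = 5 years


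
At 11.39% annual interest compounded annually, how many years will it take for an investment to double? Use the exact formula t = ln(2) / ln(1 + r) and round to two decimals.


Doubling condition: (1 + r)^t = 2
Take ln of both sides: t × ln(1 + r) = ln(2)
t = ln(2) / ln(1 + r)
t = 0.693147 / 0.107867
t = 6.43

t = ln(2) / ln(1 + r) = 6.43 years


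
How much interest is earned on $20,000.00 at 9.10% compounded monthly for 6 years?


Compound interest earned = final amount − principal.
A = P(1 + r/n)^(nt) = $20,000.00 × (1 + 0.091/12)^(12 × 6) = $34,455.63
Interest = A − P = $34,455.63 − $20,000.00 = $14,455.63

Interest = A - P = $14,455.63


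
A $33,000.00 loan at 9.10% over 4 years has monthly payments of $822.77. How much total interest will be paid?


Total paid over the life of the loan = PMT × n.
Total paid = $822.77 × 48 = $39,492.96
Total interest = total paid − principal = $39,492.96 − $33,000.00 = $6,492.96

Total interest = (PMT × n) - PV = $6,492.96


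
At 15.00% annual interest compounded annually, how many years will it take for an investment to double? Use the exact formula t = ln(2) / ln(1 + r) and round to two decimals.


Doubling condition: (1 + r)^t = 2
Take ln of both sides: t × ln(1 + r) = ln(2)
t = ln(2) / ln(1 + r)
t = 0.693147 / 0.139762
t = 4.96

t = ln(2) / ln(1 + r) = 4.96 years


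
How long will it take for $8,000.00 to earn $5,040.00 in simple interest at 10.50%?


Rearrange the simple interest formula for t:
I = P × r × t  ⇒  t = I / (P × r)
t = $5,040.00 / ($8,000.00 × 0.105)
t = 6

t = I/(P×r) = 6 years


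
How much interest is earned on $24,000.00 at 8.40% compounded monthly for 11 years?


Compound interest earned = final amount − principal.
A = P(1 + r/n)^(nt) = $24,000.00 × (1 + 0.084/12)^(12 × 11) = $60,270.02
Interest = A − P = $60,270.02 − $24,000.00 = $36,270.02

Interest = A - P = $36,270.02


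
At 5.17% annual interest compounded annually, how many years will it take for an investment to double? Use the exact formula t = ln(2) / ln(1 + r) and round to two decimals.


Doubling condition: (1 + r)^t = 2
Take ln of both sides: t × ln(1 + r) = ln(2)
t = ln(2) / ln(1 + r)
t = 0.693147 / 0.050408
t = 13.75

t = ln(2) / ln(1 + r) = 13.75 years


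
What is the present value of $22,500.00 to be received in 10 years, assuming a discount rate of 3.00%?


Present value formula: PV = FV / (1 + r)^t
PV = $22,500.00 / (1 + 0.03)^10
PV = $22,500.00 / 1.3439164
PV = $16,742.11

PV = FV / (1 + r)^t = $16,742.11


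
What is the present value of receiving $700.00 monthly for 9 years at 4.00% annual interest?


Present value of an ordinary annuity: PV = PMT × (1 − (1 + r)^(−n)) / r
Monthly rate r = 0.04/12 ≈ 0.00333333, n = 108
PV = $700.00 × (1 − (1 + 0.04/12)^(−108)) / (0.04/12)
PV = $700.00 × 90.571761
PV = $63,400.23

PV = PMT × (1-(1+r)^(-n))/r = $63,400.23


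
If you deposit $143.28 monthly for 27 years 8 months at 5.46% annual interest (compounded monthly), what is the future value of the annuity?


Future value of an ordinary annuity: FV = PMT × ((1 + r)^n − 1) / r
Monthly rate r = 0.0546/12 = 0.00455, n = 332
FV = $143.28 × ((1 + 0.0546/12)^332 − 1) / (0.0546/12)
FV = $143.28 × 772.297866
FV = $110,654.84

FV = PMT × ((1+r)^n - 1)/r = $110,654.84


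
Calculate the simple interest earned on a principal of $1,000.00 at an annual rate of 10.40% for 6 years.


Simple interest formula: I = P × r × t
I = $1,000.00 × 0.104 × 6
I = $624.00

I = P × r × t = $624.00


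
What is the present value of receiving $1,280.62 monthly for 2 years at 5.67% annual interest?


Present value of an ordinary annuity: PV = PMT × (1 − (1 + r)^(−n)) / r
Monthly rate r = 0.0567/12 = 0.004725, n = 24
PV = $1,280.62 × (1 − (1 + 0.0567/12)^(−24)) / (0.0567/12)
PV = $1,280.62 × 22.638743
PV = $28,991.63

PV = PMT × (1-(1+r)^(-n))/r = $28,991.63


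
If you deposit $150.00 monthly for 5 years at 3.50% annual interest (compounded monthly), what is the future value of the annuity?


Future value of an ordinary annuity: FV = PMT × ((1 + r)^n − 1) / r
Monthly rate r = 0.035/12 ≈ 0.00291667, n = 60
FV = $150.00 × ((1 + 0.035/12)^60 − 1) / (0.035/12)
FV = $150.00 × 65.466113
FV = $9,819.92

FV = PMT × ((1+r)^n - 1)/r = $9,819.92


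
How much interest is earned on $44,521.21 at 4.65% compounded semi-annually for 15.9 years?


Compound interest earned = final amount − principal.
A = P(1 + r/n)^(nt) = $44,521.21 × (1 + 0.0465/2)^(2 × 15.9) = $92,466.99
Interest = A − P = $92,466.99 − $44,521.21 = $47,945.78

Interest = A - P = $47,945.78


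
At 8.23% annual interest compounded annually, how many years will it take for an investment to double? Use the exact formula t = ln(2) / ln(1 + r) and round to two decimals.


Doubling condition: (1 + r)^t = 2
Take ln of both sides: t × ln(1 + r) = ln(2)
t = ln(2) / ln(1 + r)
t = 0.693147 / 0.079088
t = 8.76

t = ln(2) / ln(1 + r) = 8.76 years


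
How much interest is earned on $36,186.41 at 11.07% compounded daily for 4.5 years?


Compound interest earned = final amount − principal.
A = P(1 + r/n)^(nt) = $36,186.41 × (1 + 0.1107/365)^(365 × 4.5) = $59,546.54
Interest = A − P = $59,546.54 − $36,186.41 = $23,360.13

Interest = A - P = $23,360.13


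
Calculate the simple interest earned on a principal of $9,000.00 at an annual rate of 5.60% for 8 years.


Simple interest formula: I = P × r × t
I = $9,000.00 × 0.056 × 8
I = $4,032.00

I = P × r × t = $4,032.00


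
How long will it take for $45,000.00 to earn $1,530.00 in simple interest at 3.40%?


Rearrange the simple interest formula for t:
I = P × r × t  ⇒  t = I / (P × r)
t = $1,530.00 / ($45,000.00 × 0.034)
t = 1

t = I/(P×r) = 1 year


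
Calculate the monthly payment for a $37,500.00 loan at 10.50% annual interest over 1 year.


Loan payment formula: PMT = PV × r / (1 − (1 + r)^(−n))
Monthly rate r = 0.105/12 = 0.00875, n = 12 months
Denominator: 1 − (1 + 0.105/12)^(−12) = 0.0992642
PMT = $37,500.00 × (0.105/12) / 0.0992642
PMT = $3,305.57 per month

PMT = PV × r / (1-(1+r)^(-n)) = $3,305.57/month


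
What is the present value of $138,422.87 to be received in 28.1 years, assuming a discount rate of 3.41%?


Present value formula: PV = FV / (1 + r)^t
PV = $138,422.87 / (1 + 0.0341)^28.1
PV = $138,422.87 / 2.5657085
PV = $53,951.13

PV = FV / (1 + r)^t = $53,951.13


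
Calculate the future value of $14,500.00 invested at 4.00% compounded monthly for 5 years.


Compound interest formula: A = P(1 + r/n)^(nt)
A = $14,500.00 × (1 + 0.04/12)^(12 × 5)
Growth factor: (1 + 0.04/12)^60 = 1.2209966
A = $14,500.00 × 1.2209966
A = $17,704.45

A = P(1 + r/n)^(nt) = $17,704.45


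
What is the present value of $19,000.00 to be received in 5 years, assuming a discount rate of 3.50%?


Present value formula: PV = FV / (1 + r)^t
PV = $19,000.00 / (1 + 0.035)^5
PV = $19,000.00 / 1.187686
PV = $15,997.49

PV = FV / (1 + r)^t = $15,997.49


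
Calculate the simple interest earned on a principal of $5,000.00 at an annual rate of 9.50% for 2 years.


Simple interest formula: I = P × r × t
I = $5,000.00 × 0.095 × 2
I = $950.00

I = P × r × t = $950.00


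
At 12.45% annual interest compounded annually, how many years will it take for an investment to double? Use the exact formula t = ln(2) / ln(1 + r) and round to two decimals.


Doubling condition: (1 + r)^t = 2
Take ln of both sides: t × ln(1 + r) = ln(2)
t = ln(2) / ln(1 + r)
t = 0.693147 / 0.117338
t = 5.91

t = ln(2) / ln(1 + r) = 5.91 years


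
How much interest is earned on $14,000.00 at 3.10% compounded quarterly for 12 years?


Compound interest earned = final amount − principal.
A = P(1 + r/n)^(nt) = $14,000.00 × (1 + 0.031/4)^(4 × 12) = $20,279.76
Interest = A − P = $20,279.76 − $14,000.00 = $6,279.76

Interest = A - P = $6,279.76


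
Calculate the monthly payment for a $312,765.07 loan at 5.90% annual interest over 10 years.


Loan payment formula: PMT = PV × r / (1 − (1 + r)^(−n))
Monthly rate r = 0.059/12 ≈ 0.00491667, n = 120 months
Denominator: 1 − (1 + 0.059/12)^(−120) = 0.444871
PMT = $312,765.07 × (0.059/12) / 0.444871
PMT = $3,456.65 per month

PMT = PV × r / (1-(1+r)^(-n)) = $3,456.65/month


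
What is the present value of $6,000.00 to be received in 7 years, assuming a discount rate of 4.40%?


Present value formula: PV = FV / (1 + r)^t
PV = $6,000.00 / (1 + 0.044)^7
PV = $6,000.00 / 1.351772
PV = $4,438.62

PV = FV / (1 + r)^t = $4,438.62


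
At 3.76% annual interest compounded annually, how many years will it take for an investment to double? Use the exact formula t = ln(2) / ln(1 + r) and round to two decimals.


Doubling condition: (1 + r)^t = 2
Take ln of both sides: t × ln(1 + r) = ln(2)
t = ln(2) / ln(1 + r)
t = 0.693147 / 0.036910
t = 18.78

t = ln(2) / ln(1 + r) = 18.78 years


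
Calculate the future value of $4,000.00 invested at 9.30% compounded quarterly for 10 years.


Compound interest formula: A = P(1 + r/n)^(nt)
A = $4,000.00 × (1 + 0.093/4)^(4 × 10)
Growth factor: (1 + 0.093/4)^40 = 2.5076685
A = $4,000.00 × 2.5076685
A = $10,030.67

A = P(1 + r/n)^(nt) = $10,030.67


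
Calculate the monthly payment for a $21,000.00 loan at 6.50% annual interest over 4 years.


Loan payment formula: PMT = PV × r / (1 − (1 + r)^(−n))
Monthly rate r = 0.065/12 ≈ 0.00541667, n = 48 months
Denominator: 1 − (1 + 0.065/12)^(−48) = 0.228407
PMT = $21,000.00 × (0.065/12) / 0.228407
PMT = $498.01 per month

PMT = PV × r / (1-(1+r)^(-n)) = $498.01/month
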